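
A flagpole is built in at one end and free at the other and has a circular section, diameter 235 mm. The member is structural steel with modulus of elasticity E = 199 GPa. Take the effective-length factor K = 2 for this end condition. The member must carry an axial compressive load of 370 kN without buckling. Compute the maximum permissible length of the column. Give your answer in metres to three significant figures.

I = πd⁴/64 = π×235⁴/64 = 1.497×10^8 mm⁴
I = 1.497×10^-4 m⁴
At the buckling limit P_cr = P = 3.700×10^5 N
From P_cr = π²EI/(K·L)²:  L = (1/K)·√(π²EI/P_cr) = (1/2)·√(π²×1.99×10^11×1.497×10^-4/3.700×10^5)
L = 14.1 m

L_max ≈ 14.1 m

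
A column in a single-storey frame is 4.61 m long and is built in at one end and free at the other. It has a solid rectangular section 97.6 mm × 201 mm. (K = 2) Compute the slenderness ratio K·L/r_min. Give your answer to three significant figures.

λ ≈ 327

For a rectangle r_min = b/√12 = 97.6/√12 = 28.17 mm
L_e = K·L = 2 × 4.61 m = 9.220 m = 9220.0 mm
λ = L_e / r_min = 9220.0 / 28.17 = 327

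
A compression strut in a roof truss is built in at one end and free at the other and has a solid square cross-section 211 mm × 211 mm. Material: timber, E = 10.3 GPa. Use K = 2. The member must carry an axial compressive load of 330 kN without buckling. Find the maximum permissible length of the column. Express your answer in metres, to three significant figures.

L_max ≈ 3.57 m

I = a⁴/12 = 211⁴/12 = 1.652×10^8 mm⁴
I = 1.652×10^-4 m⁴
At the buckling limit P_cr = P = 3.300×10^5 N
From P_cr = π²EI/(K·L)²:  L = (1/K)·√(π²EI/P_cr) = (1/2)·√(π²×1.03×10^10×1.652×10^-4/3.300×10^5)
L = 3.57 m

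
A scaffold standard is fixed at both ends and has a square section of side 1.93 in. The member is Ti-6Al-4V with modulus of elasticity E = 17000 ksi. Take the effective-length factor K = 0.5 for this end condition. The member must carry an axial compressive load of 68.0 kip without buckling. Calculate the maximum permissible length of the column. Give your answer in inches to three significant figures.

L_max ≈ 107 in

I = a⁴/12 = 1.93⁴/12 = 1.156 in⁴
At the buckling limit P_cr = P = 6.800×10^4 lb
From P_cr = π²EI/(K·L)²:  L = (1/K)·√(π²EI/P_cr) = (1/0.5)·√(π²×1.70×10^7×1.156/6.800×10^4)
L = 107 in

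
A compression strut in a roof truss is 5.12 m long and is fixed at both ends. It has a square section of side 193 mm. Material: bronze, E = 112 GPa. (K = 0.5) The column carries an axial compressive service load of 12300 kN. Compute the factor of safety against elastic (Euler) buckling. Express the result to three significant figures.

I = a⁴/12 = 193⁴/12 = 1.156×10^8 mm⁴
I = 1.156×10^8 mm⁴ = 1.156×10^-4 m⁴
Effective length L_e = K·L = 0.5 × 5.12 = 2.560 m
P_cr = π²EI / L_e² = π² × 112×10⁹ × 1.156×10^-4 / 2.560² = 1.950×10^7 N
Factor of safety n = P_cr / P = 19502 / 12300 = 1.59

n ≈ 1.59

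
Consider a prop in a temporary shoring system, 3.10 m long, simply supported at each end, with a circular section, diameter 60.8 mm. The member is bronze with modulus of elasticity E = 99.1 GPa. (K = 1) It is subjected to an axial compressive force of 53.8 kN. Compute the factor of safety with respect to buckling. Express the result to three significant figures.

n ≈ 1.27

I = πd⁴/64 = π×60.8⁴/64 = 6.708×10^5 mm⁴
I = 6.708×10^5 mm⁴ = 6.708×10^-7 m⁴
Effective length L_e = K·L = 1 × 3.10 = 3.100 m
P_cr = π²EI / L_e² = π² × 99.1×10⁹ × 6.708×10^-7 / 3.100² = 6.827×10^4 N
Factor of safety n = P_cr / P = 68.271 / 53.8 = 1.27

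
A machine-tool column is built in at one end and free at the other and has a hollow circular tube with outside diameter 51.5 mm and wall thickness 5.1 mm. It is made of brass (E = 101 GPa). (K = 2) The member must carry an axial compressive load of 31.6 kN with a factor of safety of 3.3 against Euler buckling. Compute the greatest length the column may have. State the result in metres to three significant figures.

Inner diameter d_i = 51.5 − 2×5.1 = 41.30 mm
I = π(d_o⁴ − d_i⁴)/64 = π(51.5⁴ − 41.30⁴)/64 = 2.025×10^5 mm⁴
I = 2.025×10^-7 m⁴
Required critical load P_cr = n·P = 3.3 × 31.6 = 104.3 kN = 1.043×10^5 N
From P_cr = π²EI/(K·L)²:  L = (1/K)·√(π²EI/P_cr) = (1/2)·√(π²×1.01×10^11×2.025×10^-7/1.043×10^5)
L = 0.696 m

L_max ≈ 0.696 m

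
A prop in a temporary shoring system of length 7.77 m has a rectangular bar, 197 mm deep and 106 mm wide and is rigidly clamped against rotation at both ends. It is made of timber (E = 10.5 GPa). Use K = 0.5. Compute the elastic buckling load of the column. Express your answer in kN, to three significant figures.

Buckling occurs about the weak axis: I_min = h·b³/12 with b = 106 mm (the shorter side).
I_min = 197×106³/12 = 1.955×10^7 mm⁴
I = 1.955×10^7 mm⁴ = 1.955×10^-5 m⁴
Effective length L_e = K·L = 0.5 × 7.77 = 3.885 m
P_cr = π²EI / L_e² = π² × 10.5×10⁹ × 1.955×10^-5 / 3.885² = 1.342×10^5 N

P_cr ≈ 134 kN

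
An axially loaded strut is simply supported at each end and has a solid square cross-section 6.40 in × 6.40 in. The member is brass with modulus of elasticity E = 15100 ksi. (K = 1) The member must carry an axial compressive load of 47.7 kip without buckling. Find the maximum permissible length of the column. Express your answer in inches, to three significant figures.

L_max ≈ 661 in

I = a⁴/12 = 6.40⁴/12 = 139.8 in⁴
At the buckling limit P_cr = P = 4.770×10^4 lb
From P_cr = π²EI/(K·L)²:  L = (1/K)·√(π²EI/P_cr) = (1/1)·√(π²×1.51×10^7×139.8/4.770×10^4)
L = 661 in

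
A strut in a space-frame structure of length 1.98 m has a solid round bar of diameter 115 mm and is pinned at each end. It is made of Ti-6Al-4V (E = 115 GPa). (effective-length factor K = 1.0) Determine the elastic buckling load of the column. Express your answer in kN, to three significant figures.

P_cr ≈ 2490 kN

I = πd⁴/64 = π×115⁴/64 = 8.585×10^6 mm⁴
I = 8.585×10^6 mm⁴ = 8.585×10^-6 m⁴
Effective length L_e = K·L = 1 × 1.98 = 1.980 m
P_cr = π²EI / L_e² = π² × 115×10⁹ × 8.585×10^-6 / 1.980² = 2.486×10^6 N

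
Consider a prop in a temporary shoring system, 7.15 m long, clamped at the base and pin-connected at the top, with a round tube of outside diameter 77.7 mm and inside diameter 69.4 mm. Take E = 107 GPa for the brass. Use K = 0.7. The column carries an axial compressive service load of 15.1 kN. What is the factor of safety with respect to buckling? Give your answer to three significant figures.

d_o = 77.7 mm, d_i = 69.4 mm
I = π(d_o⁴ − d_i⁴)/64 = π(77.7⁴ − 69.40⁴)/64 = 6.505×10^5 mm⁴
I = 6.505×10^5 mm⁴ = 6.505×10^-7 m⁴
Effective length L_e = K·L = 0.7 × 7.15 = 5.005 m
P_cr = π²EI / L_e² = π² × 107×10⁹ × 6.505×10^-7 / 5.005² = 2.742×10^4 N
Factor of safety n = P_cr / P = 27.423 / 15.1 = 1.82

n ≈ 1.82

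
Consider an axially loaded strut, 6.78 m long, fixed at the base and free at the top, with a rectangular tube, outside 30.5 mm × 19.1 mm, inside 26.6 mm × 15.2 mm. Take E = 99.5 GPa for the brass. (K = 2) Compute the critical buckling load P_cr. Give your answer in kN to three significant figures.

P_cr ≈ 0.0530 kN

Weak-axis I_min = (h_o·b_o³ − h_i·b_i³)/12 with b_o = 19.1, b_i = 15.20 mm (shorter outer/inner sides).
I_min = (30.5×19.1³ − 26.60×15.20³)/12 = 9.925×10^3 mm⁴
I = 9.925×10^3 mm⁴ = 9.925×10^-9 m⁴
Effective length L_e = K·L = 2 × 6.78 = 13.56 m
P_cr = π²EI / L_e² = π² × 99.5×10⁹ × 9.925×10^-9 / 13.56² = 53.01 N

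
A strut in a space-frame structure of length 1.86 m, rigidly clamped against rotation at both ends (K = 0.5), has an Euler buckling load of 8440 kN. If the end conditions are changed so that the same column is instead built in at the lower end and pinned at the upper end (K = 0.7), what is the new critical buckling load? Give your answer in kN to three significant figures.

P_cr ∝ 1/K², so P_cr,new = P_cr,old × (K_old/K_new)² = 8440 × (0.5/0.7)²
= 8440 × 0.5102 = 4310 kN

P_cr ≈ 4310 kN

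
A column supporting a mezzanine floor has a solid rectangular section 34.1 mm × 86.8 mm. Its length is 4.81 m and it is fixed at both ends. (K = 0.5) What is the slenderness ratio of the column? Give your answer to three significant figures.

For a rectangle r_min = b/√12 = 34.1/√12 = 9.844 mm
L_e = K·L = 0.5 × 4.81 m = 2.405 m = 2405.0 mm
λ = L_e / r_min = 2405.0 / 9.844 = 244

λ ≈ 244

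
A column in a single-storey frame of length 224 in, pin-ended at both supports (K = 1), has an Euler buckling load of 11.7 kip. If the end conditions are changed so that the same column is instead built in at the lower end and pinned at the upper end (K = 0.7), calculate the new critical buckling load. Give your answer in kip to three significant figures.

P_cr ≈ 23.9 kip

P_cr ∝ 1/K², so P_cr,new = P_cr,old × (K_old/K_new)² = 11.7 × (1/0.7)²
= 11.7 × 2.041 = 23.9 kip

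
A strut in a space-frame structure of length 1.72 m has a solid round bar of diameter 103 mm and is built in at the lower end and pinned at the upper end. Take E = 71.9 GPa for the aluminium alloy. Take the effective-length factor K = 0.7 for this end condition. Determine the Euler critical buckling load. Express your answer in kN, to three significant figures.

P_cr ≈ 2700 kN

I = πd⁴/64 = π×103⁴/64 = 5.525×10^6 mm⁴
I = 5.525×10^6 mm⁴ = 5.525×10^-6 m⁴
Effective length L_e = K·L = 0.7 × 1.72 = 1.204 m
P_cr = π²EI / L_e² = π² × 71.9×10⁹ × 5.525×10^-6 / 1.204² = 2.705×10^6 N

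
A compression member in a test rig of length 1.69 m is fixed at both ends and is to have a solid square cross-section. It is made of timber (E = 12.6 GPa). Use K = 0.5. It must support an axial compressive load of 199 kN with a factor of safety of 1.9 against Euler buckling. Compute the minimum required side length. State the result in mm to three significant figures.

a ≈ 71.4 mm

Required P_cr = n·P = 1.9 × 199 = 378.1 kN
L_e = K·L = 0.5 × 1.69 = 0.8450 m
Required I = P_cr·L_e²/(π²E) = 3.781×10^5 × 0.8450² / (π² × 1.26×10^10) = 2.171×10^-6 m⁴
I_req = 2.171×10^6 mm⁴
Solid square: I = a⁴/12  ⇒  a = (12I)^(1/4) = (12×2.171×10^6)^(1/4) = 71.4 mm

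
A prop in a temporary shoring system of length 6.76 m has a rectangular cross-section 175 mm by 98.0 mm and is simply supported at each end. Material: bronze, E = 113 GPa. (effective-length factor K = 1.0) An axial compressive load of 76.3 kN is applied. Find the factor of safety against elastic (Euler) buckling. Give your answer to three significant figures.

Buckling occurs about the weak axis: I_min = h·b³/12 with b = 98.0 mm (the shorter side).
I_min = 175×98.0³/12 = 1.373×10^7 mm⁴
I = 1.373×10^7 mm⁴ = 1.373×10^-5 m⁴
Effective length L_e = K·L = 1 × 6.76 = 6.760 m
P_cr = π²EI / L_e² = π² × 113×10⁹ × 1.373×10^-5 / 6.760² = 3.350×10^5 N
Factor of safety n = P_cr / P = 334.98 / 76.3 = 4.39

n ≈ 4.39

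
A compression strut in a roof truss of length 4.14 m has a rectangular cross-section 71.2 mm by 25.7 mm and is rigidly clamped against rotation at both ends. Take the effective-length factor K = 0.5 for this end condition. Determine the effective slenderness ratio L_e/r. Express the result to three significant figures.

λ ≈ 279

For a rectangle r_min = b/√12 = 25.7/√12 = 7.419 mm
L_e = K·L = 0.5 × 4.14 m = 2.070 m = 2070.0 mm
λ = L_e / r_min = 2070.0 / 7.419 = 279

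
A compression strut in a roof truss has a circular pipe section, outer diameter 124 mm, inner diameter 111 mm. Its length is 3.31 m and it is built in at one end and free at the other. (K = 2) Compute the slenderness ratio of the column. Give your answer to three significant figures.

d_o = 124 mm, d_i = 111 mm
I = π(d_o⁴ − d_i⁴)/64 = π(124⁴ − 111.0⁴)/64 = 4.153×10^6 mm⁴
A = 2.399×10^3 mm²;  r_min = √(I/A) = √(4.153×10^6/2.399×10^3) = 41.61 mm
L_e = K·L = 2 × 3.31 m = 6.620 m = 6620.0 mm
λ = L_e / r_min = 6620.0 / 41.61 = 159

λ ≈ 159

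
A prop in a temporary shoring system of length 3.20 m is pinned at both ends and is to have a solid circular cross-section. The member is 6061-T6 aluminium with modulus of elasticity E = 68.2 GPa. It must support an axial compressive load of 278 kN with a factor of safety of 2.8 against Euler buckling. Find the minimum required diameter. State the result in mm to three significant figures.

d ≈ 125 mm

Required P_cr = n·P = 2.8 × 278 = 778.4 kN
L_e = K·L = 1 × 3.20 = 3.200 m
Required I = P_cr·L_e²/(π²E) = 7.784×10^5 × 3.200² / (π² × 6.82×10^10) = 1.184×10^-5 m⁴
I_req = 1.184×10^7 mm⁴
Solid circle: I = πd⁴/64  ⇒  d = (64I/π)^(1/4) = (64×1.184×10^7/π)^(1/4) = 125 mm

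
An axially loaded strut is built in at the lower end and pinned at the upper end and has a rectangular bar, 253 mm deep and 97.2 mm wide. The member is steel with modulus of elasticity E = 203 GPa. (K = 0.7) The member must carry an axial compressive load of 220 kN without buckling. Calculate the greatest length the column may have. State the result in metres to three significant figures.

Buckling occurs about the weak axis: I_min = h·b³/12 with b = 97.2 mm (the shorter side).
I_min = 253×97.2³/12 = 1.936×10^7 mm⁴
I = 1.936×10^-5 m⁴
At the buckling limit P_cr = P = 2.200×10^5 N
From P_cr = π²EI/(K·L)²:  L = (1/K)·√(π²EI/P_cr) = (1/0.7)·√(π²×2.03×10^11×1.936×10^-5/2.200×10^5)
L = 19.0 m

L_max ≈ 19.0 m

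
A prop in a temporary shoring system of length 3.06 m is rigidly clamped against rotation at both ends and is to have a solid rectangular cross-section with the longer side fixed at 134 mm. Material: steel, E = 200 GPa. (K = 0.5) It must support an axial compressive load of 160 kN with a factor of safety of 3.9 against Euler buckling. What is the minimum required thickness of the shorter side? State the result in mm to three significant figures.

b ≈ 40.5 mm

Required P_cr = n·P = 3.9 × 160 = 624.0 kN
L_e = K·L = 0.5 × 3.06 = 1.530 m
Required I = P_cr·L_e²/(π²E) = 6.240×10^5 × 1.530² / (π² × 2.00×10^11) = 7.400×10^-7 m⁴
I_req = 7.400×10^5 mm⁴
Rectangle, weak axis: I_min = h·b³/12 with h = 134 mm fixed  ⇒  b = (12I/h)^(1/3) = 40.5 mm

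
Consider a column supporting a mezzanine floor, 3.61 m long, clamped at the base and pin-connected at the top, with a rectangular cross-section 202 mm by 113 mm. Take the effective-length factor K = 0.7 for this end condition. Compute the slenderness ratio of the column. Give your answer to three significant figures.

λ ≈ 77.5

For a rectangle r_min = b/√12 = 113/√12 = 32.62 mm
L_e = K·L = 0.7 × 3.61 m = 2.527 m = 2527.0 mm
λ = L_e / r_min = 2527.0 / 32.62 = 77.5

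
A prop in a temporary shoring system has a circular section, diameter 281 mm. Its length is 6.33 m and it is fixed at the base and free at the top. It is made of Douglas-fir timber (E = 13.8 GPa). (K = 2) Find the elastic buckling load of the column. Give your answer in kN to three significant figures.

P_cr ≈ 260 kN

I = πd⁴/64 = π×281⁴/64 = 3.061×10^8 mm⁴
I = 3.061×10^8 mm⁴ = 3.061×10^-4 m⁴
Effective length L_e = K·L = 2 × 6.33 = 12.66 m
P_cr = π²EI / L_e² = π² × 13.8×10⁹ × 3.061×10^-4 / 12.66² = 2.601×10^5 N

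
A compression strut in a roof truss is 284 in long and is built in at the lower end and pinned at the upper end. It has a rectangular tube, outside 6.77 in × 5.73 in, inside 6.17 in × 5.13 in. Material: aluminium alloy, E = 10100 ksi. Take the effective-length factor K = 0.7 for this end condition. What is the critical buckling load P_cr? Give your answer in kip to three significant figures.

Weak-axis I_min = (h_o·b_o³ − h_i·b_i³)/12 with b_o = 5.73, b_i = 5.130 in (shorter outer/inner sides).
I_min = (6.77×5.73³ − 6.170×5.130³)/12 = 36.72 in⁴
Effective length L_e = K·L = 0.7 × 284 = 198.8 in
P_cr = π²EI / L_e² = π² × 10100×10³ × 36.72 / 198.8² = 9.262×10^4 lb

P_cr ≈ 92.6 kip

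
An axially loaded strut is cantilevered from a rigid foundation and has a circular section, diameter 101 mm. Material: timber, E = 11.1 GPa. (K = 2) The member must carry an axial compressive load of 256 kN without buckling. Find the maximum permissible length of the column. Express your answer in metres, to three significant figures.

I = πd⁴/64 = π×101⁴/64 = 5.108×10^6 mm⁴
I = 5.108×10^-6 m⁴
At the buckling limit P_cr = P = 2.560×10^5 N
From P_cr = π²EI/(K·L)²:  L = (1/K)·√(π²EI/P_cr) = (1/2)·√(π²×1.11×10^10×5.108×10^-6/2.560×10^5)
L = 0.739 m

L_max ≈ 0.739 m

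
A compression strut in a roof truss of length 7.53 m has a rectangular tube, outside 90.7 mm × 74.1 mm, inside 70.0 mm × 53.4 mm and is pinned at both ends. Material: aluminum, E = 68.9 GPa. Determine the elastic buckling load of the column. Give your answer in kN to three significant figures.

Weak-axis I_min = (h_o·b_o³ − h_i·b_i³)/12 with b_o = 74.1, b_i = 53.40 mm (shorter outer/inner sides).
I_min = (90.7×74.1³ − 70.00×53.40³)/12 = 2.187×10^6 mm⁴
I = 2.187×10^6 mm⁴ = 2.187×10^-6 m⁴
Effective length L_e = K·L = 1 × 7.53 = 7.530 m
P_cr = π²EI / L_e² = π² × 68.9×10⁹ × 2.187×10^-6 / 7.530² = 2.623×10^4 N

P_cr ≈ 26.2 kN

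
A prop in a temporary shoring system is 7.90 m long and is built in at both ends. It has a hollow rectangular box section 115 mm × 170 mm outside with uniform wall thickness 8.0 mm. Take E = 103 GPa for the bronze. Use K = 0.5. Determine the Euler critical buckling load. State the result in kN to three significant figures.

P_cr ≈ 592 kN

Inner dimensions: h_i = 170 − 2×8.0 = 154.0 mm, b_i = 115 − 2×8.0 = 99.00 mm
Weak-axis I_min = (h_o·b_o³ − h_i·b_i³)/12 with b_o = 115, b_i = 99.00 mm (shorter outer/inner sides).
I_min = (170×115³ − 154.0×99.00³)/12 = 9.094×10^6 mm⁴
I = 9.094×10^6 mm⁴ = 9.094×10^-6 m⁴
Effective length L_e = K·L = 0.5 × 7.90 = 3.950 m
P_cr = π²EI / L_e² = π² × 103×10⁹ × 9.094×10^-6 / 3.950² = 5.925×10^5 N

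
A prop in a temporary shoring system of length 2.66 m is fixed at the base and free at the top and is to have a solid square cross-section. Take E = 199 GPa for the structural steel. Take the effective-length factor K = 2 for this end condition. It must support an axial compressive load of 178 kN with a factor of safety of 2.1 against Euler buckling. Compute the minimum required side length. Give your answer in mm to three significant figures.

a ≈ 89.7 mm

Required P_cr = n·P = 2.1 × 178 = 373.8 kN
L_e = K·L = 2 × 2.66 = 5.320 m
Required I = P_cr·L_e²/(π²E) = 3.738×10^5 × 5.320² / (π² × 1.99×10^11) = 5.387×10^-6 m⁴
I_req = 5.387×10^6 mm⁴
Solid square: I = a⁴/12  ⇒  a = (12I)^(1/4) = (12×5.387×10^6)^(1/4) = 89.7 mm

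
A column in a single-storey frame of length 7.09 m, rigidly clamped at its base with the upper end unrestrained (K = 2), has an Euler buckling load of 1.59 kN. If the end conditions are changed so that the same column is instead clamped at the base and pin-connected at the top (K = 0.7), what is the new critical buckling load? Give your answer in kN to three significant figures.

P_cr ≈ 13.0 kN

P_cr ∝ 1/K², so P_cr,new = P_cr,old × (K_old/K_new)² = 1.59 × (2/0.7)²
= 1.59 × 8.163 = 13.0 kN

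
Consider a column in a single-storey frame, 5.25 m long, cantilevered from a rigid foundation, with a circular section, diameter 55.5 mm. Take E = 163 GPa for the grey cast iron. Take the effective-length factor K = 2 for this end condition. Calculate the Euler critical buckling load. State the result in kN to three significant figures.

I = πd⁴/64 = π×55.5⁴/64 = 4.657×10^5 mm⁴
I = 4.657×10^5 mm⁴ = 4.657×10^-7 m⁴
Effective length L_e = K·L = 2 × 5.25 = 10.50 m
P_cr = π²EI / L_e² = π² × 163×10⁹ × 4.657×10^-7 / 10.50² = 6.796×10^3 N

P_cr ≈ 6.80 kN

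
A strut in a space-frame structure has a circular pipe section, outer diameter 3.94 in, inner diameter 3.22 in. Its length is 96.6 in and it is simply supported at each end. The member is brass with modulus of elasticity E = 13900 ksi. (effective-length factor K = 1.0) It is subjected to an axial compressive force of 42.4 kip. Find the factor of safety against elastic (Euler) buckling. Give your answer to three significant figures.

n ≈ 2.27

d_o = 3.94 in, d_i = 3.22 in
I = π(d_o⁴ − d_i⁴)/64 = π(3.94⁴ − 3.220⁴)/64 = 6.552 in⁴
Effective length L_e = K·L = 1 × 96.6 = 96.60 in
P_cr = π²EI / L_e² = π² × 13900×10³ × 6.552 / 96.60² = 9.633×10^4 lb
Factor of safety n = P_cr / P = 96.326 / 42.4 = 2.27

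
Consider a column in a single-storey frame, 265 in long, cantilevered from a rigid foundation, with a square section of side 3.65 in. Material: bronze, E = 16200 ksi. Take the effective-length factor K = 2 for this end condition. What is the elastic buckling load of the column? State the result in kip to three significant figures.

P_cr ≈ 8.42 kip

I = a⁴/12 = 3.65⁴/12 = 14.79 in⁴
Effective length L_e = K·L = 2 × 265 = 530.0 in
P_cr = π²EI / L_e² = π² × 16200×10³ × 14.79 / 530.0² = 8.419×10^3 lb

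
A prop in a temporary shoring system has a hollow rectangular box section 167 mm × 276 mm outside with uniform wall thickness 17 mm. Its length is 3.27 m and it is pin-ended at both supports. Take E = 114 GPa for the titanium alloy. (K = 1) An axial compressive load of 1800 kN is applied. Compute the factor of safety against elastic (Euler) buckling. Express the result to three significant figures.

n ≈ 3.49

Inner dimensions: h_i = 276 − 2×17 = 242.0 mm, b_i = 167 − 2×17 = 133.0 mm
Weak-axis I_min = (h_o·b_o³ − h_i·b_i³)/12 with b_o = 167, b_i = 133.0 mm (shorter outer/inner sides).
I_min = (276×167³ − 242.0×133.0³)/12 = 5.968×10^7 mm⁴
I = 5.968×10^7 mm⁴ = 5.968×10^-5 m⁴
Effective length L_e = K·L = 1 × 3.27 = 3.270 m
P_cr = π²EI / L_e² = π² × 114×10⁹ × 5.968×10^-5 / 3.270² = 6.279×10^6 N
Factor of safety n = P_cr / P = 6279.3 / 1800 = 3.49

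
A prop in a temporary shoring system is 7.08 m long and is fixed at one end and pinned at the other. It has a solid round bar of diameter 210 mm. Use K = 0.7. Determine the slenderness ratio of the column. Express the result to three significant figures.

For a solid circle r = d/4 = 210/4 = 52.50 mm
L_e = K·L = 0.7 × 7.08 m = 4.956 m = 4956.0 mm
λ = L_e / r_min = 4956.0 / 52.50 = 94.4

λ ≈ 94.4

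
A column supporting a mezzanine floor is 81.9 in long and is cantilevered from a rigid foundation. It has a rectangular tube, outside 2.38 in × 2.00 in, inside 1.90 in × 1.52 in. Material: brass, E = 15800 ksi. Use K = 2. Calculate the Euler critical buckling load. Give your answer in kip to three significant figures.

P_cr ≈ 5.99 kip

Weak-axis I_min = (h_o·b_o³ − h_i·b_i³)/12 with b_o = 2.00, b_i = 1.520 in (shorter outer/inner sides).
I_min = (2.38×2.00³ − 1.900×1.520³)/12 = 1.031 in⁴
Effective length L_e = K·L = 2 × 81.9 = 163.8 in
P_cr = π²EI / L_e² = π² × 15800×10³ × 1.031 / 163.8² = 5.990×10^3 lb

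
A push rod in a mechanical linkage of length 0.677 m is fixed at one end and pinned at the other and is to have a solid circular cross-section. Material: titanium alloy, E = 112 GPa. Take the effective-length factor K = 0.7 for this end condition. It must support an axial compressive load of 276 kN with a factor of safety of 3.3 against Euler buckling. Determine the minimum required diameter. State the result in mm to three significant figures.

Required P_cr = n·P = 3.3 × 276 = 910.8 kN
L_e = K·L = 0.7 × 0.677 = 0.4739 m
Required I = P_cr·L_e²/(π²E) = 9.108×10^5 × 0.4739² / (π² × 1.12×10^11) = 1.850×10^-7 m⁴
I_req = 1.850×10^5 mm⁴
Solid circle: I = πd⁴/64  ⇒  d = (64I/π)^(1/4) = (64×1.850×10^5/π)^(1/4) = 44.1 mm

d ≈ 44.1 mm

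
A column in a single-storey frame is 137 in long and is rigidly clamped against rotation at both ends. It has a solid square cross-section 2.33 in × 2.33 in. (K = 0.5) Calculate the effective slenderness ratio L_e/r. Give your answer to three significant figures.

λ ≈ 102

For a square r = a/√12 = 2.33/√12 = 0.6726 in
L_e = K·L = 0.5 × 137 = 68.50 in
λ = L_e / r_min = 68.500 / 0.6726 = 102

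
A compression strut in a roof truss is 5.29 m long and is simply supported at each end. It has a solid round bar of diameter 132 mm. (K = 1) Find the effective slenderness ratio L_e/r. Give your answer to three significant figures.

I = πd⁴/64 = π×132⁴/64 = 1.490×10^7 mm⁴
A = 1.368×10^4 mm²;  r_min = √(I/A) = √(1.490×10^7/1.368×10^4) = 33.00 mm
L_e = K·L = 1 × 5.29 m = 5.290 m = 5290.0 mm
λ = L_e / r_min = 5290.0 / 33.00 = 160

λ ≈ 160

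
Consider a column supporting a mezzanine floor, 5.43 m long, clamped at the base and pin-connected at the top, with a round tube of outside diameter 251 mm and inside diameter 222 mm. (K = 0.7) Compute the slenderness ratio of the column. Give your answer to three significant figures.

d_o = 251 mm, d_i = 222 mm
I = π(d_o⁴ − d_i⁴)/64 = π(251⁴ − 222.0⁴)/64 = 7.561×10^7 mm⁴
A = 1.077×10^4 mm²;  r_min = √(I/A) = √(7.561×10^7/1.077×10^4) = 83.77 mm
L_e = K·L = 0.7 × 5.43 m = 3.801 m = 3801.0 mm
λ = L_e / r_min = 3801.0 / 83.77 = 45.4

λ ≈ 45.4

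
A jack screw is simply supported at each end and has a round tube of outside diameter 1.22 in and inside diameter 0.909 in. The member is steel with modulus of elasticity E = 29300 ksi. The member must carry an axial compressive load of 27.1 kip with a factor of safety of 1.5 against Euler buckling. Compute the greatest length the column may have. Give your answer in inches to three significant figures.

d_o = 1.22 in, d_i = 0.909 in
I = π(d_o⁴ − d_i⁴)/64 = π(1.22⁴ − 0.9090⁴)/64 = 7.523×10^-2 in⁴
Required critical load P_cr = n·P = 1.5 × 27.1 = 40.65 kip = 4.065×10^4 lb
From P_cr = π²EI/(K·L)²:  L = (1/K)·√(π²EI/P_cr) = (1/1)·√(π²×2.93×10^7×7.523×10^-2/4.065×10^4)
L = 23.1 in

L_max ≈ 23.1 in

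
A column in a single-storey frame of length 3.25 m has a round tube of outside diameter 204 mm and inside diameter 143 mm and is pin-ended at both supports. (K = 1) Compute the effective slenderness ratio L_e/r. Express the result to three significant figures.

λ ≈ 52.2

d_o = 204 mm, d_i = 143 mm
I = π(d_o⁴ − d_i⁴)/64 = π(204⁴ − 143.0⁴)/64 = 6.449×10^7 mm⁴
A = 1.662×10^4 mm²;  r_min = √(I/A) = √(6.449×10^7/1.662×10^4) = 62.28 mm
L_e = K·L = 1 × 3.25 m = 3.250 m = 3250.0 mm
λ = L_e / r_min = 3250.0 / 62.28 = 52.2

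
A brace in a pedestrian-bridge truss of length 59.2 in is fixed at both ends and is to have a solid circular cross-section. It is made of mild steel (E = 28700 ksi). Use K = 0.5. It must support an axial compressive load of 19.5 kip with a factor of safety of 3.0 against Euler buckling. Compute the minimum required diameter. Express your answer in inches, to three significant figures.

Required P_cr = n·P = 3.0 × 19.5 = 58.50 kip
L_e = K·L = 0.5 × 59.2 = 29.60 in
Required I = P_cr·L_e²/(π²E) = 5.850×10^4 × 29.60² / (π² × 2.87×10^7) = 0.1809 in⁴
Solid circle: I = πd⁴/64  ⇒  d = (64I/π)^(1/4) = (64×0.1809/π)^(1/4) = 1.39 in

d ≈ 1.39 in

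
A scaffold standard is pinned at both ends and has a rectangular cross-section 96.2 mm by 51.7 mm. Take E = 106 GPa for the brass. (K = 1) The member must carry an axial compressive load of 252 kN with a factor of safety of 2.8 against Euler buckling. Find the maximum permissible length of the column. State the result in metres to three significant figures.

L_max ≈ 1.28 m

Buckling occurs about the weak axis: I_min = h·b³/12 with b = 51.7 mm (the shorter side).
I_min = 96.2×51.7³/12 = 1.108×10^6 mm⁴
I = 1.108×10^-6 m⁴
Required critical load P_cr = n·P = 2.8 × 252 = 705.6 kN = 7.056×10^5 N
From P_cr = π²EI/(K·L)²:  L = (1/K)·√(π²EI/P_cr) = (1/1)·√(π²×1.06×10^11×1.108×10^-6/7.056×10^5)
L = 1.28 m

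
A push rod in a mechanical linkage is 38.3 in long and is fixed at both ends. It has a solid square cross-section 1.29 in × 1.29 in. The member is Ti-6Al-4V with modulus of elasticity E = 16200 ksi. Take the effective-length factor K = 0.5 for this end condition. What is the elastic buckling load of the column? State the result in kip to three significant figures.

I = a⁴/12 = 1.29⁴/12 = 0.2308 in⁴
Effective length L_e = K·L = 0.5 × 38.3 = 19.15 in
P_cr = π²EI / L_e² = π² × 16200×10³ × 0.2308 / 19.15² = 1.006×10^5 lb

P_cr ≈ 101 kip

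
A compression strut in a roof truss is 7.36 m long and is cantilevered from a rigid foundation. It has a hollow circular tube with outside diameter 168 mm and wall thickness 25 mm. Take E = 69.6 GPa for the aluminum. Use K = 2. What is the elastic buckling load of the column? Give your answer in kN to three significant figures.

Inner diameter d_i = 168 − 2×25 = 118.0 mm
I = π(d_o⁴ − d_i⁴)/64 = π(168⁴ − 118.0⁴)/64 = 2.959×10^7 mm⁴
I = 2.959×10^7 mm⁴ = 2.959×10^-5 m⁴
Effective length L_e = K·L = 2 × 7.36 = 14.72 m
P_cr = π²EI / L_e² = π² × 69.6×10⁹ × 2.959×10^-5 / 14.72² = 9.379×10^4 N

P_cr ≈ 93.8 kN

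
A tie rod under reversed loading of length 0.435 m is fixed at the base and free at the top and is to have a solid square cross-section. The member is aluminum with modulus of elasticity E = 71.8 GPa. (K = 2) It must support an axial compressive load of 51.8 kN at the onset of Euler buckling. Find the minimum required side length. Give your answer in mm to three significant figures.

a ≈ 28.5 mm

L_e = K·L = 2 × 0.435 = 0.8700 m
Required I = P_cr·L_e²/(π²E) = 5.180×10^4 × 0.8700² / (π² × 7.18×10^10) = 5.533×10^-8 m⁴
I_req = 5.533×10^4 mm⁴
Solid square: I = a⁴/12  ⇒  a = (12I)^(1/4) = (12×5.533×10^4)^(1/4) = 28.5 mm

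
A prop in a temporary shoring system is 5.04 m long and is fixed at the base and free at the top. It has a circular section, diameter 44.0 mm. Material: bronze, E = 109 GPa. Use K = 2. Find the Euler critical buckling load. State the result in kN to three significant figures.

I = πd⁴/64 = π×44.0⁴/64 = 1.840×10^5 mm⁴
I = 1.840×10^5 mm⁴ = 1.840×10^-7 m⁴
Effective length L_e = K·L = 2 × 5.04 = 10.08 m
P_cr = π²EI / L_e² = π² × 109×10⁹ × 1.840×10^-7 / 10.08² = 1.948×10^3 N

P_cr ≈ 1.95 kN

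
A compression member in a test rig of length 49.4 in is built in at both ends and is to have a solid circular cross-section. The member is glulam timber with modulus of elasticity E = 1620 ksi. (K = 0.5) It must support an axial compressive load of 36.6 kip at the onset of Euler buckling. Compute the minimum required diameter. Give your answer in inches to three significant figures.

d ≈ 2.31 in

L_e = K·L = 0.5 × 49.4 = 24.70 in
Required I = P_cr·L_e²/(π²E) = 3.660×10^4 × 24.70² / (π² × 1.62×10^6) = 1.397 in⁴
Solid circle: I = πd⁴/64  ⇒  d = (64I/π)^(1/4) = (64×1.397/π)^(1/4) = 2.31 in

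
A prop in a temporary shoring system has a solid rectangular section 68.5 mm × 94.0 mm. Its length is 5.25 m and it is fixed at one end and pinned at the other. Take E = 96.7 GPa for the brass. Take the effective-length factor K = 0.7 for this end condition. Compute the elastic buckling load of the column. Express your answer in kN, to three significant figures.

P_cr ≈ 178 kN

Buckling occurs about the weak axis: I_min = h·b³/12 with b = 68.5 mm (the shorter side).
I_min = 94.0×68.5³/12 = 2.518×10^6 mm⁴
I = 2.518×10^6 mm⁴ = 2.518×10^-6 m⁴
Effective length L_e = K·L = 0.7 × 5.25 = 3.675 m
P_cr = π²EI / L_e² = π² × 96.7×10⁹ × 2.518×10^-6 / 3.675² = 1.779×10^5 N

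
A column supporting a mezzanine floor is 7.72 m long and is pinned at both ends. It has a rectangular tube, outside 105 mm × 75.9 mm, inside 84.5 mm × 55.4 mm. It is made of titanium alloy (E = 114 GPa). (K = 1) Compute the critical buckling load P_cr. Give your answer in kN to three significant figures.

Weak-axis I_min = (h_o·b_o³ − h_i·b_i³)/12 with b_o = 75.9, b_i = 55.40 mm (shorter outer/inner sides).
I_min = (105×75.9³ − 84.50×55.40³)/12 = 2.629×10^6 mm⁴
I = 2.629×10^6 mm⁴ = 2.629×10^-6 m⁴
Effective length L_e = K·L = 1 × 7.72 = 7.720 m
P_cr = π²EI / L_e² = π² × 114×10⁹ × 2.629×10^-6 / 7.720² = 4.962×10^4 N

P_cr ≈ 49.6 kN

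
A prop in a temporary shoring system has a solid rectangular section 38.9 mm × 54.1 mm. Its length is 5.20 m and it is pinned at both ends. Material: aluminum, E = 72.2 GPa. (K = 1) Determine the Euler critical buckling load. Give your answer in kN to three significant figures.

P_cr ≈ 6.99 kN

Buckling occurs about the weak axis: I_min = h·b³/12 with b = 38.9 mm (the shorter side).
I_min = 54.1×38.9³/12 = 2.654×10^5 mm⁴
I = 2.654×10^5 mm⁴ = 2.654×10^-7 m⁴
Effective length L_e = K·L = 1 × 5.20 = 5.200 m
P_cr = π²EI / L_e² = π² × 72.2×10⁹ × 2.654×10^-7 / 5.200² = 6.994×10^3 N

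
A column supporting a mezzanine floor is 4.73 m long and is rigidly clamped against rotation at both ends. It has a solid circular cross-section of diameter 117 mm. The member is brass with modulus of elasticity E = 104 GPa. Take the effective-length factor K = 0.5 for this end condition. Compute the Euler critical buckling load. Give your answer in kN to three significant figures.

P_cr ≈ 1690 kN

I = πd⁴/64 = π×117⁴/64 = 9.198×10^6 mm⁴
I = 9.198×10^6 mm⁴ = 9.198×10^-6 m⁴
Effective length L_e = K·L = 0.5 × 4.73 = 2.365 m
P_cr = π²EI / L_e² = π² × 104×10⁹ × 9.198×10^-6 / 2.365² = 1.688×10^6 N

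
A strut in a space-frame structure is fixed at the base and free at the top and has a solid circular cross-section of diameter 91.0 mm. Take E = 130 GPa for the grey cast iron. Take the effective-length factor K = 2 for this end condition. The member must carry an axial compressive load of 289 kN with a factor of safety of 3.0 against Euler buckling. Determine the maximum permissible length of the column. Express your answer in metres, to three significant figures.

I = πd⁴/64 = π×91.0⁴/64 = 3.366×10^6 mm⁴
I = 3.366×10^-6 m⁴
Required critical load P_cr = n·P = 3.0 × 289 = 867.0 kN = 8.670×10^5 N
From P_cr = π²EI/(K·L)²:  L = (1/K)·√(π²EI/P_cr) = (1/2)·√(π²×1.30×10^11×3.366×10^-6/8.670×10^5)
L = 1.12 m

L_max ≈ 1.12 m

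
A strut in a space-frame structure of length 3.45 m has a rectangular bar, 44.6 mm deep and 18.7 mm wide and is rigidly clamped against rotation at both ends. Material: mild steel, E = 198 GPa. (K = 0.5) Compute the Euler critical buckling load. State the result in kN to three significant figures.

P_cr ≈ 16.0 kN

Buckling occurs about the weak axis: I_min = h·b³/12 with b = 18.7 mm (the shorter side).
I_min = 44.6×18.7³/12 = 2.430×10^4 mm⁴
I = 2.430×10^4 mm⁴ = 2.430×10^-8 m⁴
Effective length L_e = K·L = 0.5 × 3.45 = 1.725 m
P_cr = π²EI / L_e² = π² × 198×10⁹ × 2.430×10^-8 / 1.725² = 1.596×10^4 N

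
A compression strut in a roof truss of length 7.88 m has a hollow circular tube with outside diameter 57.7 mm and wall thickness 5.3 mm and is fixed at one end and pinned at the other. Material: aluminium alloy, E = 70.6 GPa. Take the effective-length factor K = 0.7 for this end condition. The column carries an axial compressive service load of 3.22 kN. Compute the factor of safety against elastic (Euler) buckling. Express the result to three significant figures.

Inner diameter d_i = 57.7 − 2×5.3 = 47.10 mm
I = π(d_o⁴ − d_i⁴)/64 = π(57.7⁴ − 47.10⁴)/64 = 3.025×10^5 mm⁴
I = 3.025×10^5 mm⁴ = 3.025×10^-7 m⁴
Effective length L_e = K·L = 0.7 × 7.88 = 5.516 m
P_cr = π²EI / L_e² = π² × 70.6×10⁹ × 3.025×10^-7 / 5.516² = 6.928×10^3 N
Factor of safety n = P_cr / P = 6.9280 / 3.22 = 2.15

n ≈ 2.15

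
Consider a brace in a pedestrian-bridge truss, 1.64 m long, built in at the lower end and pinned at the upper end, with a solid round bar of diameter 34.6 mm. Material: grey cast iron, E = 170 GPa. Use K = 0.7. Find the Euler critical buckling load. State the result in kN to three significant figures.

P_cr ≈ 89.6 kN

I = πd⁴/64 = π×34.6⁴/64 = 7.035×10^4 mm⁴
I = 7.035×10^4 mm⁴ = 7.035×10^-8 m⁴
Effective length L_e = K·L = 0.7 × 1.64 = 1.148 m
P_cr = π²EI / L_e² = π² × 170×10⁹ × 7.035×10^-8 / 1.148² = 8.957×10^4 N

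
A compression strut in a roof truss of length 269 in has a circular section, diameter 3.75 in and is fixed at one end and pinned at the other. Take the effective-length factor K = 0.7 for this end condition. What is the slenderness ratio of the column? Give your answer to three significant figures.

I = πd⁴/64 = π×3.75⁴/64 = 9.707 in⁴
A = 11.04 in²;  r_min = √(I/A) = √(9.707/11.04) = 0.9375 in
L_e = K·L = 0.7 × 269 = 188.3 in
λ = L_e / r_min = 188.30 / 0.9375 = 201

λ ≈ 201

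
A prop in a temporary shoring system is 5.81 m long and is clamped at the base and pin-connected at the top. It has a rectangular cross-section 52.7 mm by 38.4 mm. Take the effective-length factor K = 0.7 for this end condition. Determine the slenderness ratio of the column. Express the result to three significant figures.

λ ≈ 367

Buckling occurs about the weak axis: I_min = h·b³/12 with b = 38.4 mm (the shorter side).
I_min = 52.7×38.4³/12 = 2.487×10^5 mm⁴
A = 2.024×10^3 mm²;  r_min = √(I/A) = √(2.487×10^5/2.024×10^3) = 11.09 mm
L_e = K·L = 0.7 × 5.81 m = 4.067 m = 4067.0 mm
λ = L_e / r_min = 4067.0 / 11.09 = 367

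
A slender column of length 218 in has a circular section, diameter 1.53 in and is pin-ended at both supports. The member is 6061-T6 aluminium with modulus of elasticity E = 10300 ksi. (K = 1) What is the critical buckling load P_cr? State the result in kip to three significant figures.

P_cr ≈ 0.575 kip

I = πd⁴/64 = π×1.53⁴/64 = 0.2690 in⁴
Effective length L_e = K·L = 1 × 218 = 218.0 in
P_cr = π²EI / L_e² = π² × 10300×10³ × 0.2690 / 218.0² = 575.4 lb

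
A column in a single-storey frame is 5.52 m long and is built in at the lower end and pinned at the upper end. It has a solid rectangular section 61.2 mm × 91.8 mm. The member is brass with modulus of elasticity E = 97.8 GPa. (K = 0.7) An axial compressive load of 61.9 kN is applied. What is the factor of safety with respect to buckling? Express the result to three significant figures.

n ≈ 1.83

Buckling occurs about the weak axis: I_min = h·b³/12 with b = 61.2 mm (the shorter side).
I_min = 91.8×61.2³/12 = 1.754×10^6 mm⁴
I = 1.754×10^6 mm⁴ = 1.754×10^-6 m⁴
Effective length L_e = K·L = 0.7 × 5.52 = 3.864 m
P_cr = π²EI / L_e² = π² × 97.8×10⁹ × 1.754×10^-6 / 3.864² = 1.134×10^5 N
Factor of safety n = P_cr / P = 113.37 / 61.9 = 1.83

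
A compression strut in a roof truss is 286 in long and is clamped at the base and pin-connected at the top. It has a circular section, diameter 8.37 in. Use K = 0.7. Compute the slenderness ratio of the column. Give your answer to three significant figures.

I = πd⁴/64 = π×8.37⁴/64 = 240.9 in⁴
A = 55.02 in²;  r_min = √(I/A) = √(240.9/55.02) = 2.092 in
L_e = K·L = 0.7 × 286 = 200.2 in
λ = L_e / r_min = 200.20 / 2.092 = 95.7

λ ≈ 95.7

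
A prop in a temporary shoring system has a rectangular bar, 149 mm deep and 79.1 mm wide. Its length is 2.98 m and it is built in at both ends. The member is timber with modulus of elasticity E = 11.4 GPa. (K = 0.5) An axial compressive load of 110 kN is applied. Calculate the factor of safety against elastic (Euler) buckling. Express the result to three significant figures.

n ≈ 2.83

Buckling occurs about the weak axis: I_min = h·b³/12 with b = 79.1 mm (the shorter side).
I_min = 149×79.1³/12 = 6.145×10^6 mm⁴
I = 6.145×10^6 mm⁴ = 6.145×10^-6 m⁴
Effective length L_e = K·L = 0.5 × 2.98 = 1.490 m
P_cr = π²EI / L_e² = π² × 11.4×10⁹ × 6.145×10^-6 / 1.490² = 3.114×10^5 N
Factor of safety n = P_cr / P = 311.43 / 110 = 2.83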